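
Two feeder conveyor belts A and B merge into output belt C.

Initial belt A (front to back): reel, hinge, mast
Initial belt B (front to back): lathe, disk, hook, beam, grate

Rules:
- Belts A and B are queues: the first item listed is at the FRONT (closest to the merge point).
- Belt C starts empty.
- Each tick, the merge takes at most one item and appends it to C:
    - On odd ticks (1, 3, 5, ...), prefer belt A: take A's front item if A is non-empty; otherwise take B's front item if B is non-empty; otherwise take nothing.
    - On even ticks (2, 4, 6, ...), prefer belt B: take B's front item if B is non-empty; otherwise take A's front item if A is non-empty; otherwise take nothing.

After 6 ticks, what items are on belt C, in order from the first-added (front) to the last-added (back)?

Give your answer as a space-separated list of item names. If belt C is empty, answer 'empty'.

Answer: reel lathe hinge disk mast hook

Derivation:
Tick 1: prefer A, take reel from A; A=[hinge,mast] B=[lathe,disk,hook,beam,grate] C=[reel]
Tick 2: prefer B, take lathe from B; A=[hinge,mast] B=[disk,hook,beam,grate] C=[reel,lathe]
Tick 3: prefer A, take hinge from A; A=[mast] B=[disk,hook,beam,grate] C=[reel,lathe,hinge]
Tick 4: prefer B, take disk from B; A=[mast] B=[hook,beam,grate] C=[reel,lathe,hinge,disk]
Tick 5: prefer A, take mast from A; A=[-] B=[hook,beam,grate] C=[reel,lathe,hinge,disk,mast]
Tick 6: prefer B, take hook from B; A=[-] B=[beam,grate] C=[reel,lathe,hinge,disk,mast,hook]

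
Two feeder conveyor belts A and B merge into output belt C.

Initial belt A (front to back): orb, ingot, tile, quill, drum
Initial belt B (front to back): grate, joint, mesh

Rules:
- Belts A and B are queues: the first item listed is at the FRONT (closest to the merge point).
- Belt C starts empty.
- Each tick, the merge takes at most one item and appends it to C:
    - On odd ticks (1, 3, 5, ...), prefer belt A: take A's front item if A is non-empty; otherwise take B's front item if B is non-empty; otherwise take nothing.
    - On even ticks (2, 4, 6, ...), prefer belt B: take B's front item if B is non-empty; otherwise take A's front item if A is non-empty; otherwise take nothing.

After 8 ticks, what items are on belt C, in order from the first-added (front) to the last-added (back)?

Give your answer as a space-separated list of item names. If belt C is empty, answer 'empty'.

Tick 1: prefer A, take orb from A; A=[ingot,tile,quill,drum] B=[grate,joint,mesh] C=[orb]
Tick 2: prefer B, take grate from B; A=[ingot,tile,quill,drum] B=[joint,mesh] C=[orb,grate]
Tick 3: prefer A, take ingot from A; A=[tile,quill,drum] B=[joint,mesh] C=[orb,grate,ingot]
Tick 4: prefer B, take joint from B; A=[tile,quill,drum] B=[mesh] C=[orb,grate,ingot,joint]
Tick 5: prefer A, take tile from A; A=[quill,drum] B=[mesh] C=[orb,grate,ingot,joint,tile]
Tick 6: prefer B, take mesh from B; A=[quill,drum] B=[-] C=[orb,grate,ingot,joint,tile,mesh]
Tick 7: prefer A, take quill from A; A=[drum] B=[-] C=[orb,grate,ingot,joint,tile,mesh,quill]
Tick 8: prefer B, take drum from A; A=[-] B=[-] C=[orb,grate,ingot,joint,tile,mesh,quill,drum]

Answer: orb grate ingot joint tile mesh quill drum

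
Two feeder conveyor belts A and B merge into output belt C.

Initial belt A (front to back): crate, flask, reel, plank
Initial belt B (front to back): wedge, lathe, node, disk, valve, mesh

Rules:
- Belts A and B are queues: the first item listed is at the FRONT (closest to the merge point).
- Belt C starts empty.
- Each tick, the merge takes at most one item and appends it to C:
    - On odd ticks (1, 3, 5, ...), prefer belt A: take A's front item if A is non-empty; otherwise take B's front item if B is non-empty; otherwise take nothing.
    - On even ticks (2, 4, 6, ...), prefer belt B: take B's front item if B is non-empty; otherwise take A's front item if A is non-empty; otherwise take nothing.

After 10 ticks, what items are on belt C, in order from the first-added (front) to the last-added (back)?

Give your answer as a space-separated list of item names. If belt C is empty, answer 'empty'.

Tick 1: prefer A, take crate from A; A=[flask,reel,plank] B=[wedge,lathe,node,disk,valve,mesh] C=[crate]
Tick 2: prefer B, take wedge from B; A=[flask,reel,plank] B=[lathe,node,disk,valve,mesh] C=[crate,wedge]
Tick 3: prefer A, take flask from A; A=[reel,plank] B=[lathe,node,disk,valve,mesh] C=[crate,wedge,flask]
Tick 4: prefer B, take lathe from B; A=[reel,plank] B=[node,disk,valve,mesh] C=[crate,wedge,flask,lathe]
Tick 5: prefer A, take reel from A; A=[plank] B=[node,disk,valve,mesh] C=[crate,wedge,flask,lathe,reel]
Tick 6: prefer B, take node from B; A=[plank] B=[disk,valve,mesh] C=[crate,wedge,flask,lathe,reel,node]
Tick 7: prefer A, take plank from A; A=[-] B=[disk,valve,mesh] C=[crate,wedge,flask,lathe,reel,node,plank]
Tick 8: prefer B, take disk from B; A=[-] B=[valve,mesh] C=[crate,wedge,flask,lathe,reel,node,plank,disk]
Tick 9: prefer A, take valve from B; A=[-] B=[mesh] C=[crate,wedge,flask,lathe,reel,node,plank,disk,valve]
Tick 10: prefer B, take mesh from B; A=[-] B=[-] C=[crate,wedge,flask,lathe,reel,node,plank,disk,valve,mesh]

Answer: crate wedge flask lathe reel node plank disk valve mesh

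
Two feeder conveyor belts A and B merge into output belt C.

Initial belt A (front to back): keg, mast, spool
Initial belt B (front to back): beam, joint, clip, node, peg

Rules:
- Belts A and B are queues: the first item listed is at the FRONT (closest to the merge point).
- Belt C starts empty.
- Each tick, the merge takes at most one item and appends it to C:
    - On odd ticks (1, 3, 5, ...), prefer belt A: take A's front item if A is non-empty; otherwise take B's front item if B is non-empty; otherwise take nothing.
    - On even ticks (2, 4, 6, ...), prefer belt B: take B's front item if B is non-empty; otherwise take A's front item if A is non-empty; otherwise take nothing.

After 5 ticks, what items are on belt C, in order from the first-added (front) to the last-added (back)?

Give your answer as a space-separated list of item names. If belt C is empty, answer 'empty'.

Tick 1: prefer A, take keg from A; A=[mast,spool] B=[beam,joint,clip,node,peg] C=[keg]
Tick 2: prefer B, take beam from B; A=[mast,spool] B=[joint,clip,node,peg] C=[keg,beam]
Tick 3: prefer A, take mast from A; A=[spool] B=[joint,clip,node,peg] C=[keg,beam,mast]
Tick 4: prefer B, take joint from B; A=[spool] B=[clip,node,peg] C=[keg,beam,mast,joint]
Tick 5: prefer A, take spool from A; A=[-] B=[clip,node,peg] C=[keg,beam,mast,joint,spool]

Answer: keg beam mast joint spool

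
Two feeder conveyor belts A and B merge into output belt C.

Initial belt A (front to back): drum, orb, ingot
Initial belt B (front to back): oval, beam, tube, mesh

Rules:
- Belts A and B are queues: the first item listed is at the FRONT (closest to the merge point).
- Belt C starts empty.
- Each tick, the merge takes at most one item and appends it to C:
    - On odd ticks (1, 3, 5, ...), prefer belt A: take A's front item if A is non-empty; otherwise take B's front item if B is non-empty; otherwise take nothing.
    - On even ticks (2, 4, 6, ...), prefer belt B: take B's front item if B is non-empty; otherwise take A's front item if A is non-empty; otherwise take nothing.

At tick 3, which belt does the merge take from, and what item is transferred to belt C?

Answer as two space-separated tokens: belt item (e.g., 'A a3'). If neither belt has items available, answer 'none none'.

Answer: A orb

Derivation:
Tick 1: prefer A, take drum from A; A=[orb,ingot] B=[oval,beam,tube,mesh] C=[drum]
Tick 2: prefer B, take oval from B; A=[orb,ingot] B=[beam,tube,mesh] C=[drum,oval]
Tick 3: prefer A, take orb from A; A=[ingot] B=[beam,tube,mesh] C=[drum,oval,orb]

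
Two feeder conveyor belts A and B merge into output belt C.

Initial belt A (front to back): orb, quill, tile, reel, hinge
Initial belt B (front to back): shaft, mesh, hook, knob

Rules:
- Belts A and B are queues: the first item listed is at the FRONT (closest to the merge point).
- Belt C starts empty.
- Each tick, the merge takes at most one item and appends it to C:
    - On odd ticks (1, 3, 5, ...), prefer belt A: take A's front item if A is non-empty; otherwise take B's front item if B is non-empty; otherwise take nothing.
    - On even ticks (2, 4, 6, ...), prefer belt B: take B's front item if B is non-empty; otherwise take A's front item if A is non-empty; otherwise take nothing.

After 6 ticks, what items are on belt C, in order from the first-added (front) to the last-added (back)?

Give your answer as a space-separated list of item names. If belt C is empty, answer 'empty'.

Answer: orb shaft quill mesh tile hook

Derivation:
Tick 1: prefer A, take orb from A; A=[quill,tile,reel,hinge] B=[shaft,mesh,hook,knob] C=[orb]
Tick 2: prefer B, take shaft from B; A=[quill,tile,reel,hinge] B=[mesh,hook,knob] C=[orb,shaft]
Tick 3: prefer A, take quill from A; A=[tile,reel,hinge] B=[mesh,hook,knob] C=[orb,shaft,quill]
Tick 4: prefer B, take mesh from B; A=[tile,reel,hinge] B=[hook,knob] C=[orb,shaft,quill,mesh]
Tick 5: prefer A, take tile from A; A=[reel,hinge] B=[hook,knob] C=[orb,shaft,quill,mesh,tile]
Tick 6: prefer B, take hook from B; A=[reel,hinge] B=[knob] C=[orb,shaft,quill,mesh,tile,hook]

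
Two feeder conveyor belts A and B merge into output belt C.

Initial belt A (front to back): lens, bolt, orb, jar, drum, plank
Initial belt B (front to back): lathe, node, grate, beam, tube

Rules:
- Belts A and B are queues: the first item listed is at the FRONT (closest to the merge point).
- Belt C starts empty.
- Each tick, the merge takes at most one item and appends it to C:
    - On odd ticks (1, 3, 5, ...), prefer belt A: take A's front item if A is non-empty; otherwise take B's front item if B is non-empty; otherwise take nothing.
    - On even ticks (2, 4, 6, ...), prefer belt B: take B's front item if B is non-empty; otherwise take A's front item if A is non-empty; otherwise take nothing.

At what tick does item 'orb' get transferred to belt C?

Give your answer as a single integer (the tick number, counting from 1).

Answer: 5

Derivation:
Tick 1: prefer A, take lens from A; A=[bolt,orb,jar,drum,plank] B=[lathe,node,grate,beam,tube] C=[lens]
Tick 2: prefer B, take lathe from B; A=[bolt,orb,jar,drum,plank] B=[node,grate,beam,tube] C=[lens,lathe]
Tick 3: prefer A, take bolt from A; A=[orb,jar,drum,plank] B=[node,grate,beam,tube] C=[lens,lathe,bolt]
Tick 4: prefer B, take node from B; A=[orb,jar,drum,plank] B=[grate,beam,tube] C=[lens,lathe,bolt,node]
Tick 5: prefer A, take orb from A; A=[jar,drum,plank] B=[grate,beam,tube] C=[lens,lathe,bolt,node,orb]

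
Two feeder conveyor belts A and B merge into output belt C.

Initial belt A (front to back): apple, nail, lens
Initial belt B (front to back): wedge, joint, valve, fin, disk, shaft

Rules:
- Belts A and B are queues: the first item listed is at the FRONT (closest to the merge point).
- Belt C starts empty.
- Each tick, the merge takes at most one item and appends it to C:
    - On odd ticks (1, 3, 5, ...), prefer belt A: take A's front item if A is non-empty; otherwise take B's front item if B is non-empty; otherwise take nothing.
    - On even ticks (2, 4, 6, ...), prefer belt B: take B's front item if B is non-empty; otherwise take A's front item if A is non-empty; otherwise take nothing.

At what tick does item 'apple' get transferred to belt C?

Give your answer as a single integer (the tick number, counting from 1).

Tick 1: prefer A, take apple from A; A=[nail,lens] B=[wedge,joint,valve,fin,disk,shaft] C=[apple]

Answer: 1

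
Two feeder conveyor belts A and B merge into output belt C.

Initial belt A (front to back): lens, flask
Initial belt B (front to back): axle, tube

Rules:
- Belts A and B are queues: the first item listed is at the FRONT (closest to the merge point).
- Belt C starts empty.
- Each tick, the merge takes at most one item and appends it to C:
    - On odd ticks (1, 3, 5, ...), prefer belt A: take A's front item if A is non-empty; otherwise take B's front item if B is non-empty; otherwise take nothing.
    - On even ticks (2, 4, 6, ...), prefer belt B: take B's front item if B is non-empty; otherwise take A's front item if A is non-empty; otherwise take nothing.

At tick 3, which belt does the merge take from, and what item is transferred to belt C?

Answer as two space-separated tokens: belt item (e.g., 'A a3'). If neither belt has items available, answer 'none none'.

Answer: A flask

Derivation:
Tick 1: prefer A, take lens from A; A=[flask] B=[axle,tube] C=[lens]
Tick 2: prefer B, take axle from B; A=[flask] B=[tube] C=[lens,axle]
Tick 3: prefer A, take flask from A; A=[-] B=[tube] C=[lens,axle,flask]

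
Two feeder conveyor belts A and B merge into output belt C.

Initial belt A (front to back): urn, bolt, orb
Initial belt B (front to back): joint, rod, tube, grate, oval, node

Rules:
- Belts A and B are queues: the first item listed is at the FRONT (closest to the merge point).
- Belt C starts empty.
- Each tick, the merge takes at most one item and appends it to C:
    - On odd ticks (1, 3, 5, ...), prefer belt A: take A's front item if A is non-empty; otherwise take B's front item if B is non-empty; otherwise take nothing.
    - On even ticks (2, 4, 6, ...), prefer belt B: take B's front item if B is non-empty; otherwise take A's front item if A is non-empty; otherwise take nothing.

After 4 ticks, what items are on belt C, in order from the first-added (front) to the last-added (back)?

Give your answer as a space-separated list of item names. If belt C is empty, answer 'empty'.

Tick 1: prefer A, take urn from A; A=[bolt,orb] B=[joint,rod,tube,grate,oval,node] C=[urn]
Tick 2: prefer B, take joint from B; A=[bolt,orb] B=[rod,tube,grate,oval,node] C=[urn,joint]
Tick 3: prefer A, take bolt from A; A=[orb] B=[rod,tube,grate,oval,node] C=[urn,joint,bolt]
Tick 4: prefer B, take rod from B; A=[orb] B=[tube,grate,oval,node] C=[urn,joint,bolt,rod]

Answer: urn joint bolt rod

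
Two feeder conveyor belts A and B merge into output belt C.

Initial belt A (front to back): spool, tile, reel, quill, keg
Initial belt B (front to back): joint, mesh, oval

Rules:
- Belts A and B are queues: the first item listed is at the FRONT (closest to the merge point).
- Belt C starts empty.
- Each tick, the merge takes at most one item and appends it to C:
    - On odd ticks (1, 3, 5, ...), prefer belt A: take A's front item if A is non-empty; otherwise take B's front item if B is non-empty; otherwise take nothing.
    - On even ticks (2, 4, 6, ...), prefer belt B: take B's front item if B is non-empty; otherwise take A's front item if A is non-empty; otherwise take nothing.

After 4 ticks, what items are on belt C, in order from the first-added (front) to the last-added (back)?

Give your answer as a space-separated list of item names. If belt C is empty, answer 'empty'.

Answer: spool joint tile mesh

Derivation:
Tick 1: prefer A, take spool from A; A=[tile,reel,quill,keg] B=[joint,mesh,oval] C=[spool]
Tick 2: prefer B, take joint from B; A=[tile,reel,quill,keg] B=[mesh,oval] C=[spool,joint]
Tick 3: prefer A, take tile from A; A=[reel,quill,keg] B=[mesh,oval] C=[spool,joint,tile]
Tick 4: prefer B, take mesh from B; A=[reel,quill,keg] B=[oval] C=[spool,joint,tile,mesh]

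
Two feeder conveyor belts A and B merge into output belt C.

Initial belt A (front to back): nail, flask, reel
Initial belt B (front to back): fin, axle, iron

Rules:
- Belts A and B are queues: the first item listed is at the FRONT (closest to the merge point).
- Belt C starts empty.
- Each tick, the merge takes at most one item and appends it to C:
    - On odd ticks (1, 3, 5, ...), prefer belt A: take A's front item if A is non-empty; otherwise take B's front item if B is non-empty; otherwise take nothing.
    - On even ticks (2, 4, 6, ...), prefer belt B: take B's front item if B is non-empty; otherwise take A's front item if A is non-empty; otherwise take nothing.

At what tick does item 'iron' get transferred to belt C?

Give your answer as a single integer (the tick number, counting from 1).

Tick 1: prefer A, take nail from A; A=[flask,reel] B=[fin,axle,iron] C=[nail]
Tick 2: prefer B, take fin from B; A=[flask,reel] B=[axle,iron] C=[nail,fin]
Tick 3: prefer A, take flask from A; A=[reel] B=[axle,iron] C=[nail,fin,flask]
Tick 4: prefer B, take axle from B; A=[reel] B=[iron] C=[nail,fin,flask,axle]
Tick 5: prefer A, take reel from A; A=[-] B=[iron] C=[nail,fin,flask,axle,reel]
Tick 6: prefer B, take iron from B; A=[-] B=[-] C=[nail,fin,flask,axle,reel,iron]

Answer: 6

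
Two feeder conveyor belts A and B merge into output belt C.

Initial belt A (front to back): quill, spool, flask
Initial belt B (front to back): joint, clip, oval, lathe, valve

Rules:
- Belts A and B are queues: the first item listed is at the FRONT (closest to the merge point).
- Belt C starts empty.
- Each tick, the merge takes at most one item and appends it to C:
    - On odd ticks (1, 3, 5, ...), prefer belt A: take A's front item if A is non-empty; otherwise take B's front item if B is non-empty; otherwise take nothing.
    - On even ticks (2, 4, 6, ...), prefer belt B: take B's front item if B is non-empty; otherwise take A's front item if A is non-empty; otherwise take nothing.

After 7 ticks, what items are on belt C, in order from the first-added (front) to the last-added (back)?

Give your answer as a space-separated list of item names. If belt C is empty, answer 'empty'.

Tick 1: prefer A, take quill from A; A=[spool,flask] B=[joint,clip,oval,lathe,valve] C=[quill]
Tick 2: prefer B, take joint from B; A=[spool,flask] B=[clip,oval,lathe,valve] C=[quill,joint]
Tick 3: prefer A, take spool from A; A=[flask] B=[clip,oval,lathe,valve] C=[quill,joint,spool]
Tick 4: prefer B, take clip from B; A=[flask] B=[oval,lathe,valve] C=[quill,joint,spool,clip]
Tick 5: prefer A, take flask from A; A=[-] B=[oval,lathe,valve] C=[quill,joint,spool,clip,flask]
Tick 6: prefer B, take oval from B; A=[-] B=[lathe,valve] C=[quill,joint,spool,clip,flask,oval]
Tick 7: prefer A, take lathe from B; A=[-] B=[valve] C=[quill,joint,spool,clip,flask,oval,lathe]

Answer: quill joint spool clip flask oval lathe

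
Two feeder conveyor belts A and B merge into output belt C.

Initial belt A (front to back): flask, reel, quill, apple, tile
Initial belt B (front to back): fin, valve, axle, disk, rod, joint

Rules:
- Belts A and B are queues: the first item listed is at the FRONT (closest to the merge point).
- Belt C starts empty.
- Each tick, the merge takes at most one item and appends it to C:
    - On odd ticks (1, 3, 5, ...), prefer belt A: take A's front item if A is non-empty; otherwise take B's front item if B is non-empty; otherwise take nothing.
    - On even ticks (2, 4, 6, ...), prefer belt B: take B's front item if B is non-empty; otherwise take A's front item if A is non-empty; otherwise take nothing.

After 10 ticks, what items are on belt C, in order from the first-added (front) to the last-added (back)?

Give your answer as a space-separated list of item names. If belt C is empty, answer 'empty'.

Tick 1: prefer A, take flask from A; A=[reel,quill,apple,tile] B=[fin,valve,axle,disk,rod,joint] C=[flask]
Tick 2: prefer B, take fin from B; A=[reel,quill,apple,tile] B=[valve,axle,disk,rod,joint] C=[flask,fin]
Tick 3: prefer A, take reel from A; A=[quill,apple,tile] B=[valve,axle,disk,rod,joint] C=[flask,fin,reel]
Tick 4: prefer B, take valve from B; A=[quill,apple,tile] B=[axle,disk,rod,joint] C=[flask,fin,reel,valve]
Tick 5: prefer A, take quill from A; A=[apple,tile] B=[axle,disk,rod,joint] C=[flask,fin,reel,valve,quill]
Tick 6: prefer B, take axle from B; A=[apple,tile] B=[disk,rod,joint] C=[flask,fin,reel,valve,quill,axle]
Tick 7: prefer A, take apple from A; A=[tile] B=[disk,rod,joint] C=[flask,fin,reel,valve,quill,axle,apple]
Tick 8: prefer B, take disk from B; A=[tile] B=[rod,joint] C=[flask,fin,reel,valve,quill,axle,apple,disk]
Tick 9: prefer A, take tile from A; A=[-] B=[rod,joint] C=[flask,fin,reel,valve,quill,axle,apple,disk,tile]
Tick 10: prefer B, take rod from B; A=[-] B=[joint] C=[flask,fin,reel,valve,quill,axle,apple,disk,tile,rod]

Answer: flask fin reel valve quill axle apple disk tile rod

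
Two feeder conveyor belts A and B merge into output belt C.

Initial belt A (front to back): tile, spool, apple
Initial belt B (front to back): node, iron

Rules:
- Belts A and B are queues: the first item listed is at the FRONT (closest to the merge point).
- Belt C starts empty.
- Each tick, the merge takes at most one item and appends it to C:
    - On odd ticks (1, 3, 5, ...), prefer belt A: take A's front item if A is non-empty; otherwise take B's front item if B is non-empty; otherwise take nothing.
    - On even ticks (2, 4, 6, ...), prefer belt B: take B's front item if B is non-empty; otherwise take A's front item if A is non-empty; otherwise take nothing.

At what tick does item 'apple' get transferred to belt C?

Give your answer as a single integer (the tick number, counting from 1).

Answer: 5

Derivation:
Tick 1: prefer A, take tile from A; A=[spool,apple] B=[node,iron] C=[tile]
Tick 2: prefer B, take node from B; A=[spool,apple] B=[iron] C=[tile,node]
Tick 3: prefer A, take spool from A; A=[apple] B=[iron] C=[tile,node,spool]
Tick 4: prefer B, take iron from B; A=[apple] B=[-] C=[tile,node,spool,iron]
Tick 5: prefer A, take apple from A; A=[-] B=[-] C=[tile,node,spool,iron,apple]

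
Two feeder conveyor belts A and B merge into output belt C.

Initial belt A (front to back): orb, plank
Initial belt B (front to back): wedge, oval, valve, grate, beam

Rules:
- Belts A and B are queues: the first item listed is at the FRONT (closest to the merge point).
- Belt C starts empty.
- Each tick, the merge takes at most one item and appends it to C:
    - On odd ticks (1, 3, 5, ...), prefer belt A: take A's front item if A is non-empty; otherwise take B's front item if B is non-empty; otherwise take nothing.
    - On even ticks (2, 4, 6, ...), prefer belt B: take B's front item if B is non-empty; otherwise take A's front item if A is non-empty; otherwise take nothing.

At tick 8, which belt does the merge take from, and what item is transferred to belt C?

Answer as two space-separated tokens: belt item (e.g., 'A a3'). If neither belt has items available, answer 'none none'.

Answer: none none

Derivation:
Tick 1: prefer A, take orb from A; A=[plank] B=[wedge,oval,valve,grate,beam] C=[orb]
Tick 2: prefer B, take wedge from B; A=[plank] B=[oval,valve,grate,beam] C=[orb,wedge]
Tick 3: prefer A, take plank from A; A=[-] B=[oval,valve,grate,beam] C=[orb,wedge,plank]
Tick 4: prefer B, take oval from B; A=[-] B=[valve,grate,beam] C=[orb,wedge,plank,oval]
Tick 5: prefer A, take valve from B; A=[-] B=[grate,beam] C=[orb,wedge,plank,oval,valve]
Tick 6: prefer B, take grate from B; A=[-] B=[beam] C=[orb,wedge,plank,oval,valve,grate]
Tick 7: prefer A, take beam from B; A=[-] B=[-] C=[orb,wedge,plank,oval,valve,grate,beam]
Tick 8: prefer B, both empty, nothing taken; A=[-] B=[-] C=[orb,wedge,plank,oval,valve,grate,beam]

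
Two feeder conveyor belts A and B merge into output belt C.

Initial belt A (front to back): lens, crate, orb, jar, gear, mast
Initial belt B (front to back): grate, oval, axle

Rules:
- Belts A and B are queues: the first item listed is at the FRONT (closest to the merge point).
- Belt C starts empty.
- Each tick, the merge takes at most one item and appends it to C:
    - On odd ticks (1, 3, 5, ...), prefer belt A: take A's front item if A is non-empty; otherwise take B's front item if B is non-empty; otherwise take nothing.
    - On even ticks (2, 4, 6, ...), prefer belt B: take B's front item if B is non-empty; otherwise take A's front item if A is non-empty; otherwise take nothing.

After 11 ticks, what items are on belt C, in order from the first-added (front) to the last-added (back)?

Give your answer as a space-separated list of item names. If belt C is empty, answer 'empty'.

Tick 1: prefer A, take lens from A; A=[crate,orb,jar,gear,mast] B=[grate,oval,axle] C=[lens]
Tick 2: prefer B, take grate from B; A=[crate,orb,jar,gear,mast] B=[oval,axle] C=[lens,grate]
Tick 3: prefer A, take crate from A; A=[orb,jar,gear,mast] B=[oval,axle] C=[lens,grate,crate]
Tick 4: prefer B, take oval from B; A=[orb,jar,gear,mast] B=[axle] C=[lens,grate,crate,oval]
Tick 5: prefer A, take orb from A; A=[jar,gear,mast] B=[axle] C=[lens,grate,crate,oval,orb]
Tick 6: prefer B, take axle from B; A=[jar,gear,mast] B=[-] C=[lens,grate,crate,oval,orb,axle]
Tick 7: prefer A, take jar from A; A=[gear,mast] B=[-] C=[lens,grate,crate,oval,orb,axle,jar]
Tick 8: prefer B, take gear from A; A=[mast] B=[-] C=[lens,grate,crate,oval,orb,axle,jar,gear]
Tick 9: prefer A, take mast from A; A=[-] B=[-] C=[lens,grate,crate,oval,orb,axle,jar,gear,mast]
Tick 10: prefer B, both empty, nothing taken; A=[-] B=[-] C=[lens,grate,crate,oval,orb,axle,jar,gear,mast]
Tick 11: prefer A, both empty, nothing taken; A=[-] B=[-] C=[lens,grate,crate,oval,orb,axle,jar,gear,mast]

Answer: lens grate crate oval orb axle jar gear mast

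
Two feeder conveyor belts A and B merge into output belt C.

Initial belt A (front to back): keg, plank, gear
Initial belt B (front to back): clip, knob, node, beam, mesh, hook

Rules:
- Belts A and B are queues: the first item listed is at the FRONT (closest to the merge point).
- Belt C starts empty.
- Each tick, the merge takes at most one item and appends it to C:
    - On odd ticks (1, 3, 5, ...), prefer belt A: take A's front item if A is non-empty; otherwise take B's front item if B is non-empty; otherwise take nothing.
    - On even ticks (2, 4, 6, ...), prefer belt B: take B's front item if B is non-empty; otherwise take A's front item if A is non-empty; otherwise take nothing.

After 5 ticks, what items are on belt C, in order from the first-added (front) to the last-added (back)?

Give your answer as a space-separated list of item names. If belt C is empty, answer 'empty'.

Answer: keg clip plank knob gear

Derivation:
Tick 1: prefer A, take keg from A; A=[plank,gear] B=[clip,knob,node,beam,mesh,hook] C=[keg]
Tick 2: prefer B, take clip from B; A=[plank,gear] B=[knob,node,beam,mesh,hook] C=[keg,clip]
Tick 3: prefer A, take plank from A; A=[gear] B=[knob,node,beam,mesh,hook] C=[keg,clip,plank]
Tick 4: prefer B, take knob from B; A=[gear] B=[node,beam,mesh,hook] C=[keg,clip,plank,knob]
Tick 5: prefer A, take gear from A; A=[-] B=[node,beam,mesh,hook] C=[keg,clip,plank,knob,gear]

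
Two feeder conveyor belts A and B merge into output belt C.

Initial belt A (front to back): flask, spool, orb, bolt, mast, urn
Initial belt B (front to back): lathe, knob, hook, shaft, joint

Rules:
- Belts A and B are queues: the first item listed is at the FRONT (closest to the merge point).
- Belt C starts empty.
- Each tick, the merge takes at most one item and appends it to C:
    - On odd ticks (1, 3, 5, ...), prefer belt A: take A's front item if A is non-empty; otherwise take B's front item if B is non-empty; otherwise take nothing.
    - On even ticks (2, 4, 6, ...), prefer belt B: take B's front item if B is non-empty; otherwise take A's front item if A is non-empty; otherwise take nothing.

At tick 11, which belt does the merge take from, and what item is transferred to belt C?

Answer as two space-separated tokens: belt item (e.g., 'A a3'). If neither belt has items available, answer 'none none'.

Tick 1: prefer A, take flask from A; A=[spool,orb,bolt,mast,urn] B=[lathe,knob,hook,shaft,joint] C=[flask]
Tick 2: prefer B, take lathe from B; A=[spool,orb,bolt,mast,urn] B=[knob,hook,shaft,joint] C=[flask,lathe]
Tick 3: prefer A, take spool from A; A=[orb,bolt,mast,urn] B=[knob,hook,shaft,joint] C=[flask,lathe,spool]
Tick 4: prefer B, take knob from B; A=[orb,bolt,mast,urn] B=[hook,shaft,joint] C=[flask,lathe,spool,knob]
Tick 5: prefer A, take orb from A; A=[bolt,mast,urn] B=[hook,shaft,joint] C=[flask,lathe,spool,knob,orb]
Tick 6: prefer B, take hook from B; A=[bolt,mast,urn] B=[shaft,joint] C=[flask,lathe,spool,knob,orb,hook]
Tick 7: prefer A, take bolt from A; A=[mast,urn] B=[shaft,joint] C=[flask,lathe,spool,knob,orb,hook,bolt]
Tick 8: prefer B, take shaft from B; A=[mast,urn] B=[joint] C=[flask,lathe,spool,knob,orb,hook,bolt,shaft]
Tick 9: prefer A, take mast from A; A=[urn] B=[joint] C=[flask,lathe,spool,knob,orb,hook,bolt,shaft,mast]
Tick 10: prefer B, take joint from B; A=[urn] B=[-] C=[flask,lathe,spool,knob,orb,hook,bolt,shaft,mast,joint]
Tick 11: prefer A, take urn from A; A=[-] B=[-] C=[flask,lathe,spool,knob,orb,hook,bolt,shaft,mast,joint,urn]

Answer: A urn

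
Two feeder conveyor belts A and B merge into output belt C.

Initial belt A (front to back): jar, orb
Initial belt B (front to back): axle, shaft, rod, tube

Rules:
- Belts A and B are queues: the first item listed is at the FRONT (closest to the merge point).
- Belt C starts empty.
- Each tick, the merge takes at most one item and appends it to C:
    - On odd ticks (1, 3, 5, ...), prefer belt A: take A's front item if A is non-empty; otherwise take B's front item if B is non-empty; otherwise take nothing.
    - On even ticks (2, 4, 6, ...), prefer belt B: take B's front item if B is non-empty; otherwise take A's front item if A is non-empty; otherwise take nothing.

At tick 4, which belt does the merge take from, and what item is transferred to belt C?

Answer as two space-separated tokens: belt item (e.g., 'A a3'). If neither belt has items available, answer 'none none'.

Tick 1: prefer A, take jar from A; A=[orb] B=[axle,shaft,rod,tube] C=[jar]
Tick 2: prefer B, take axle from B; A=[orb] B=[shaft,rod,tube] C=[jar,axle]
Tick 3: prefer A, take orb from A; A=[-] B=[shaft,rod,tube] C=[jar,axle,orb]
Tick 4: prefer B, take shaft from B; A=[-] B=[rod,tube] C=[jar,axle,orb,shaft]

Answer: B shaft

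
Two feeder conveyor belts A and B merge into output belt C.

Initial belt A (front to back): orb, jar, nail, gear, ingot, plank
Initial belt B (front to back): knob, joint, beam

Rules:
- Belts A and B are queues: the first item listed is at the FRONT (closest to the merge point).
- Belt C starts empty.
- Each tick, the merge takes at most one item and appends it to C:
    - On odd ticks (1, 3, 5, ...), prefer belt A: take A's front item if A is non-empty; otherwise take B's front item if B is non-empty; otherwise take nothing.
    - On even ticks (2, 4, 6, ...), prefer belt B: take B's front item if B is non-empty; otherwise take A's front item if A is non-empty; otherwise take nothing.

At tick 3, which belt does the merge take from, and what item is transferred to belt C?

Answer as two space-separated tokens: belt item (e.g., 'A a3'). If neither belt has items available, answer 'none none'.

Tick 1: prefer A, take orb from A; A=[jar,nail,gear,ingot,plank] B=[knob,joint,beam] C=[orb]
Tick 2: prefer B, take knob from B; A=[jar,nail,gear,ingot,plank] B=[joint,beam] C=[orb,knob]
Tick 3: prefer A, take jar from A; A=[nail,gear,ingot,plank] B=[joint,beam] C=[orb,knob,jar]

Answer: A jar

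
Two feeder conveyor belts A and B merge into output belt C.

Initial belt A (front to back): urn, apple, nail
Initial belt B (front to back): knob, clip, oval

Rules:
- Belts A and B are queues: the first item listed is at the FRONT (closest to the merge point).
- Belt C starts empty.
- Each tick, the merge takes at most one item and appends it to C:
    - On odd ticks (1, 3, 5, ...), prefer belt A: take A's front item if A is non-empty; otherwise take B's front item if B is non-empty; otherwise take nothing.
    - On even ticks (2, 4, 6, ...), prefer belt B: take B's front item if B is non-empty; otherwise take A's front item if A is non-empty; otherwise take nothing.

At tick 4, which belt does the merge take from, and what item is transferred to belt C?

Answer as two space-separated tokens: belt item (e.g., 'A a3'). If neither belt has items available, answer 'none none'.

Tick 1: prefer A, take urn from A; A=[apple,nail] B=[knob,clip,oval] C=[urn]
Tick 2: prefer B, take knob from B; A=[apple,nail] B=[clip,oval] C=[urn,knob]
Tick 3: prefer A, take apple from A; A=[nail] B=[clip,oval] C=[urn,knob,apple]
Tick 4: prefer B, take clip from B; A=[nail] B=[oval] C=[urn,knob,apple,clip]

Answer: B clip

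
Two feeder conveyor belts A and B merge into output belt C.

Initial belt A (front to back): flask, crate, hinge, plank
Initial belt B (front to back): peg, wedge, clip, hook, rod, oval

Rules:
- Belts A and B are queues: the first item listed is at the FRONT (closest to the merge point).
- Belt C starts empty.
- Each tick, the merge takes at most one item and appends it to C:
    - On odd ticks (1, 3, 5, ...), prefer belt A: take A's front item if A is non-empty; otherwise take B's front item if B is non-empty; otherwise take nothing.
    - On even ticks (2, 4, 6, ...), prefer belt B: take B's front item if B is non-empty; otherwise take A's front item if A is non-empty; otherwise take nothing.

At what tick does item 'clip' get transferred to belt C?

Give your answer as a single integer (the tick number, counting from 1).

Tick 1: prefer A, take flask from A; A=[crate,hinge,plank] B=[peg,wedge,clip,hook,rod,oval] C=[flask]
Tick 2: prefer B, take peg from B; A=[crate,hinge,plank] B=[wedge,clip,hook,rod,oval] C=[flask,peg]
Tick 3: prefer A, take crate from A; A=[hinge,plank] B=[wedge,clip,hook,rod,oval] C=[flask,peg,crate]
Tick 4: prefer B, take wedge from B; A=[hinge,plank] B=[clip,hook,rod,oval] C=[flask,peg,crate,wedge]
Tick 5: prefer A, take hinge from A; A=[plank] B=[clip,hook,rod,oval] C=[flask,peg,crate,wedge,hinge]
Tick 6: prefer B, take clip from B; A=[plank] B=[hook,rod,oval] C=[flask,peg,crate,wedge,hinge,clip]

Answer: 6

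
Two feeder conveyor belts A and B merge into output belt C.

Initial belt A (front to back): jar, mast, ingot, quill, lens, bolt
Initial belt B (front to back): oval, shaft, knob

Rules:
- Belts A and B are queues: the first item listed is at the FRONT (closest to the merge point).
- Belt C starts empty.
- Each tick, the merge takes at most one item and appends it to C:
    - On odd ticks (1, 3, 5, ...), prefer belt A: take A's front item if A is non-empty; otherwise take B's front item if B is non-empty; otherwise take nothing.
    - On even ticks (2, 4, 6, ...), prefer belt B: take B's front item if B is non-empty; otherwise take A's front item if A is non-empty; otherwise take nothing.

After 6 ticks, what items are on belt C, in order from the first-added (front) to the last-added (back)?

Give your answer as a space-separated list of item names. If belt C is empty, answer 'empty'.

Answer: jar oval mast shaft ingot knob

Derivation:
Tick 1: prefer A, take jar from A; A=[mast,ingot,quill,lens,bolt] B=[oval,shaft,knob] C=[jar]
Tick 2: prefer B, take oval from B; A=[mast,ingot,quill,lens,bolt] B=[shaft,knob] C=[jar,oval]
Tick 3: prefer A, take mast from A; A=[ingot,quill,lens,bolt] B=[shaft,knob] C=[jar,oval,mast]
Tick 4: prefer B, take shaft from B; A=[ingot,quill,lens,bolt] B=[knob] C=[jar,oval,mast,shaft]
Tick 5: prefer A, take ingot from A; A=[quill,lens,bolt] B=[knob] C=[jar,oval,mast,shaft,ingot]
Tick 6: prefer B, take knob from B; A=[quill,lens,bolt] B=[-] C=[jar,oval,mast,shaft,ingot,knob]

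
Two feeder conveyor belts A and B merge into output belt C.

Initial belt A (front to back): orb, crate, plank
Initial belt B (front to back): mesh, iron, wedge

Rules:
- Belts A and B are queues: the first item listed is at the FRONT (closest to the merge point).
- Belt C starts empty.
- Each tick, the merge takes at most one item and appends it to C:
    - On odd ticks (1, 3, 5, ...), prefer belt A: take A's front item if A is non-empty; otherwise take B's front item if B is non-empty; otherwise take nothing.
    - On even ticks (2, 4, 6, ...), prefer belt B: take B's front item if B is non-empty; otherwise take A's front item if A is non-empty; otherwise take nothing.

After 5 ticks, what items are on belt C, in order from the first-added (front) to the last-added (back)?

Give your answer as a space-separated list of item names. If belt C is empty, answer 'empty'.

Tick 1: prefer A, take orb from A; A=[crate,plank] B=[mesh,iron,wedge] C=[orb]
Tick 2: prefer B, take mesh from B; A=[crate,plank] B=[iron,wedge] C=[orb,mesh]
Tick 3: prefer A, take crate from A; A=[plank] B=[iron,wedge] C=[orb,mesh,crate]
Tick 4: prefer B, take iron from B; A=[plank] B=[wedge] C=[orb,mesh,crate,iron]
Tick 5: prefer A, take plank from A; A=[-] B=[wedge] C=[orb,mesh,crate,iron,plank]

Answer: orb mesh crate iron plank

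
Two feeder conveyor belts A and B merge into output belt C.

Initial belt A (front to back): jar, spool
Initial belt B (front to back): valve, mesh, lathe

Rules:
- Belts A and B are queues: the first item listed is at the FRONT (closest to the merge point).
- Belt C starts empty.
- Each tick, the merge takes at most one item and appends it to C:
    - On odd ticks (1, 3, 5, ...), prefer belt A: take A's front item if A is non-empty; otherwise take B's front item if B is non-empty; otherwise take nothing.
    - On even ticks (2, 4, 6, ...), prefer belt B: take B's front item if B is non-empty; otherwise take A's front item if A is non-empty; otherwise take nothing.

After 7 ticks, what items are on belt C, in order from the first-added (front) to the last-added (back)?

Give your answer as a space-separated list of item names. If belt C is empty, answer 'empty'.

Tick 1: prefer A, take jar from A; A=[spool] B=[valve,mesh,lathe] C=[jar]
Tick 2: prefer B, take valve from B; A=[spool] B=[mesh,lathe] C=[jar,valve]
Tick 3: prefer A, take spool from A; A=[-] B=[mesh,lathe] C=[jar,valve,spool]
Tick 4: prefer B, take mesh from B; A=[-] B=[lathe] C=[jar,valve,spool,mesh]
Tick 5: prefer A, take lathe from B; A=[-] B=[-] C=[jar,valve,spool,mesh,lathe]
Tick 6: prefer B, both empty, nothing taken; A=[-] B=[-] C=[jar,valve,spool,mesh,lathe]
Tick 7: prefer A, both empty, nothing taken; A=[-] B=[-] C=[jar,valve,spool,mesh,lathe]

Answer: jar valve spool mesh lathe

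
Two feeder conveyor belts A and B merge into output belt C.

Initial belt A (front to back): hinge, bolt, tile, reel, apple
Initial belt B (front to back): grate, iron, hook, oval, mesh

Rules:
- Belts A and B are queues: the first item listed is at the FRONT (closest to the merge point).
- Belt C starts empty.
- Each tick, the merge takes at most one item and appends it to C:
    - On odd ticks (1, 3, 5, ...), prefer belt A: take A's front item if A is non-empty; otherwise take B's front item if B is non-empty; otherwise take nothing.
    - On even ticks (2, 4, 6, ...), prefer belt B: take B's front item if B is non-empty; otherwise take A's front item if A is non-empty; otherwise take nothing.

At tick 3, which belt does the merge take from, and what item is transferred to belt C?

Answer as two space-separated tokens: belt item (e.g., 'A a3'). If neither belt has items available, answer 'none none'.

Answer: A bolt

Derivation:
Tick 1: prefer A, take hinge from A; A=[bolt,tile,reel,apple] B=[grate,iron,hook,oval,mesh] C=[hinge]
Tick 2: prefer B, take grate from B; A=[bolt,tile,reel,apple] B=[iron,hook,oval,mesh] C=[hinge,grate]
Tick 3: prefer A, take bolt from A; A=[tile,reel,apple] B=[iron,hook,oval,mesh] C=[hinge,grate,bolt]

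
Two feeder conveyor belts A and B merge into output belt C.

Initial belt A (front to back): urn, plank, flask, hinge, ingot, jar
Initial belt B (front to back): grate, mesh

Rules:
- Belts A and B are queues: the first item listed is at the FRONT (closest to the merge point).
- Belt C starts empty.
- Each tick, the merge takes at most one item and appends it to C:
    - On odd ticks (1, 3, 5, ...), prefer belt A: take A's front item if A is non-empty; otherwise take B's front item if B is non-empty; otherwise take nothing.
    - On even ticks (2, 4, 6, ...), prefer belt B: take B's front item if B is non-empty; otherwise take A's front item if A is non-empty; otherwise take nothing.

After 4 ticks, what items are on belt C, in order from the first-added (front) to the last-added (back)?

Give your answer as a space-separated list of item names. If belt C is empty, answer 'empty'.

Answer: urn grate plank mesh

Derivation:
Tick 1: prefer A, take urn from A; A=[plank,flask,hinge,ingot,jar] B=[grate,mesh] C=[urn]
Tick 2: prefer B, take grate from B; A=[plank,flask,hinge,ingot,jar] B=[mesh] C=[urn,grate]
Tick 3: prefer A, take plank from A; A=[flask,hinge,ingot,jar] B=[mesh] C=[urn,grate,plank]
Tick 4: prefer B, take mesh from B; A=[flask,hinge,ingot,jar] B=[-] C=[urn,grate,plank,mesh]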